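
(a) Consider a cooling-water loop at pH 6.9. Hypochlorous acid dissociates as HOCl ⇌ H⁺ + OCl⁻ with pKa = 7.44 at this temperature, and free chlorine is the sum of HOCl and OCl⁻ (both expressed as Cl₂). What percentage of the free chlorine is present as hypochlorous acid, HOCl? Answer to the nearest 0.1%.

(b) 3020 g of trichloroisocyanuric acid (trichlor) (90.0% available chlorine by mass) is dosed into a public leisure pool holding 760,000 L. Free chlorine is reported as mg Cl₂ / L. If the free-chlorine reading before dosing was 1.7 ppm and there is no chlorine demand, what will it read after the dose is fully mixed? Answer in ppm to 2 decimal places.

(a) [OCl⁻]/[HOCl] = 10^(pH − pKa) = 10^(6.9 − 7.44) = 10^-0.54 = 0.2884.
(a) Fraction as HOCl = 1 / (1 + 0.2884) = 0.7762.

(b) Available chlorine delivered: 3020 g × 0.9 = 2718 g as Cl₂.
(b) Concentration rise: 2718 g / 760,000 L = 3.576 mg/L = 3.58 ppm.
(b) Final FC: 1.7 + 3.58 = 5.28 ppm.

(a) 77.6%; (b) 5.28 ppm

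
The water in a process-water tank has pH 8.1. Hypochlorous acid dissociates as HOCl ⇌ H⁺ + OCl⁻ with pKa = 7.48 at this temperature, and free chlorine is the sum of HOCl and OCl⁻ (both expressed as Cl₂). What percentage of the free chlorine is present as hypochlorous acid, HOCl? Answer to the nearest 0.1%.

[OCl⁻]/[HOCl] = 10^(pH − pKa) = 10^(8.1 − 7.48) = 10^0.62 = 4.169.
Fraction as HOCl = 1 / (1 + 4.169) = 0.1935.

19.3%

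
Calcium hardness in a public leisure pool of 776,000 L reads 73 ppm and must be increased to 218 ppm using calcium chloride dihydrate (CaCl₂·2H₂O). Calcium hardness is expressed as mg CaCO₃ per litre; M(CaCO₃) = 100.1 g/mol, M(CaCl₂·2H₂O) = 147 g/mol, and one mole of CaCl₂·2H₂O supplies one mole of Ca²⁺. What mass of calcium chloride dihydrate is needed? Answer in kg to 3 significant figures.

165 kg

Hardness to add: (218 − 73) = 145 mg/L as CaCO₃ × 776,000 L = 112,500 g as CaCO₃.
Moles of Ca²⁺ (1 mol Ca²⁺ ≡ 1 mol CaCO₃): 112,500 / 100.1 g/mol = 1124 mol.
Mass of CaCl₂·2H₂O: 1124 × 147 = 165,200 g.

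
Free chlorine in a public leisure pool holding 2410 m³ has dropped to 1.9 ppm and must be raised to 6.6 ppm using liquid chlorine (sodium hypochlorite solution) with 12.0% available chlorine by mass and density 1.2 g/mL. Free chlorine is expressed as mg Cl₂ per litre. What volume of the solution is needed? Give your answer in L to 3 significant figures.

Volume: 2410 m³ = 2,410,000 L.
Chlorine deficit: 6.6 − 1.9 = 4.7 ppm = 4.7 mg/L as Cl₂.
Cl₂ equivalent needed: 4.7 mg/L × 2,410,000 L = 11,330,000 mg = 11,330 g.
Product at 12.0% available chlorine: 11,330 / 0.12 = 94,390 g.
Volume at density 1.2 g/mL: 94,390 g ÷ 1.2 g/mL = 78,660 mL.

78.7 L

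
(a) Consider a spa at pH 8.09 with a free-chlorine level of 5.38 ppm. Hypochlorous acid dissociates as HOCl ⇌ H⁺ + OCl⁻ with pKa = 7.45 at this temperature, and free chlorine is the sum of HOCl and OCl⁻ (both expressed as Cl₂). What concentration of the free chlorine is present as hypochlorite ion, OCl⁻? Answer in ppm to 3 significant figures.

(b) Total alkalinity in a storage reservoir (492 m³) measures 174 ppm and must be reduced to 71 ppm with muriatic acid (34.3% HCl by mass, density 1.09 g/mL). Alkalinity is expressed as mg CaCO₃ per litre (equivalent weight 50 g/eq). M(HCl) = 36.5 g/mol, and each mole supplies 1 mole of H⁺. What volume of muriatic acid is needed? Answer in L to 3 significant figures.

(a) 4.38 ppm; (b) 98.9 L

(a) [OCl⁻]/[HOCl] = 10^(pH − pKa) = 10^(8.09 − 7.45) = 10^0.64 = 4.365.
(a) Fraction as HOCl = 1 / (1 + 4.365) = 0.1864.
(a) OCl⁻ = (1 − 0.1864) × 5.38 ppm = 4.377 ppm.

(b) Volume: 492 m³ = 492,000 L.
(b) Alkalinity to neutralize: (174 − 71) = 103 mg/L as CaCO₃ × 492,000 L = 50,680 g as CaCO₃.
(b) Equivalents of H⁺ required: 50,680 ÷ 50 g/eq = 1014 eq = 1014 mol HCl.
(b) Mass of HCl: 1014 × 36.5 = 36,990 g.
(b) Mass of 34.3% solution: 36,990 / 0.343 = 107,900 g.
(b) Volume: 107,900 g ÷ 1.09 g/mL = 98,950 mL.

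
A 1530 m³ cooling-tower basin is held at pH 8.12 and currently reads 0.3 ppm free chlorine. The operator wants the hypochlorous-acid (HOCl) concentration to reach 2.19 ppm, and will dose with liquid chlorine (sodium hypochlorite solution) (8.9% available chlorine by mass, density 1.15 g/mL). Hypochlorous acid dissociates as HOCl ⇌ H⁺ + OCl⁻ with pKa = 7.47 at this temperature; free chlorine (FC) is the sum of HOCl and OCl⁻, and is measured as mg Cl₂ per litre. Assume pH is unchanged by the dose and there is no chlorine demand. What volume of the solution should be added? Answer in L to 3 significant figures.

174 L

Volume: 1530 m³ = 1,530,000 L.
[OCl⁻]/[HOCl] = 10^(pH − pKa) = 10^(8.12 − 7.47) = 4.467; fraction as HOCl = 1/(1 + 4.467) = 0.1829.
Free chlorine required for 2.19 ppm HOCl: 2.19 / 0.1829 = 11.97 ppm.
FC to add: 11.97 − 0.3 = 11.67 mg/L as Cl₂.
Cl₂ equivalent: 11.67 mg/L × 1,530,000 L = 17,860 g.
Product at 8.9% available Cl: 17,860 / 0.089 = 200,700 g.
Volume: 200,700 g ÷ 1.15 g/mL = 174,500 mL.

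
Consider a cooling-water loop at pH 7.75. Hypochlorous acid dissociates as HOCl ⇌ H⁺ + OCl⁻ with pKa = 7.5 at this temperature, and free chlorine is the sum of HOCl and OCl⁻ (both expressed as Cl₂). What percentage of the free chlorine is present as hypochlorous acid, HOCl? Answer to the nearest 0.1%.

36.0%

[OCl⁻]/[HOCl] = 10^(pH − pKa) = 10^(7.75 − 7.5) = 10^0.25 = 1.778.
Fraction as HOCl = 1 / (1 + 1.778) = 0.3599.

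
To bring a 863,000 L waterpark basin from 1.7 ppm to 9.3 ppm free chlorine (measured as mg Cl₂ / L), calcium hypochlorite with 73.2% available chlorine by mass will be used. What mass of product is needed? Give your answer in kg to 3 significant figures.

8.96 kg

Chlorine deficit: 9.3 − 1.7 = 7.6 ppm = 7.6 mg/L as Cl₂.
Cl₂ equivalent needed: 7.6 mg/L × 863,000 L = 6,559,000 mg = 6559 g.
Product at 73.2% available chlorine: 6559 / 0.732 = 8960 g.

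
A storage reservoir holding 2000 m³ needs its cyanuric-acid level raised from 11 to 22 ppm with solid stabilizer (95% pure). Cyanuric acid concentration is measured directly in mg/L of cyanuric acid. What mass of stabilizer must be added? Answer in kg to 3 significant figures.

23.2 kg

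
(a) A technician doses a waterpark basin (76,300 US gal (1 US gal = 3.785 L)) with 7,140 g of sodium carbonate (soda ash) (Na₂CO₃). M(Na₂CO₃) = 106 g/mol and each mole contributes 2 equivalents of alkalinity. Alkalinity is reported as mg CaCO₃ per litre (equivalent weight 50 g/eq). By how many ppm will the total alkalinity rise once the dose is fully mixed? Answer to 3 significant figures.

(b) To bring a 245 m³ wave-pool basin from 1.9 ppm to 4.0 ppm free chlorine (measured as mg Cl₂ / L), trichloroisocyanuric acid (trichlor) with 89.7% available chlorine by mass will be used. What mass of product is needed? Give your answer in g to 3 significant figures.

(a) 23.3 ppm; (b) 574 g

(a) Volume: 76,300 US gal × 3.785 L/gal = 288,796 L.
(a) Moles of Na₂CO₃: 7,140 g ÷ 106 g/mol = 67.36 mol → 134.7 eq of alkalinity.
(a) As CaCO₃: 134.7 eq × 50 g/eq = 6736 g.
(a) Rise: 6736 g / 288,796 L × 1000 = 23.32 mg/L.

(b) Volume: 245 m³ = 245,000 L.
(b) Chlorine deficit: 4.0 − 1.9 = 2.1 ppm = 2.1 mg/L as Cl₂.
(b) Cl₂ equivalent needed: 2.1 mg/L × 245,000 L = 514,500 mg = 514.5 g.
(b) Product at 89.7% available chlorine: 514.5 / 0.897 = 573.6 g.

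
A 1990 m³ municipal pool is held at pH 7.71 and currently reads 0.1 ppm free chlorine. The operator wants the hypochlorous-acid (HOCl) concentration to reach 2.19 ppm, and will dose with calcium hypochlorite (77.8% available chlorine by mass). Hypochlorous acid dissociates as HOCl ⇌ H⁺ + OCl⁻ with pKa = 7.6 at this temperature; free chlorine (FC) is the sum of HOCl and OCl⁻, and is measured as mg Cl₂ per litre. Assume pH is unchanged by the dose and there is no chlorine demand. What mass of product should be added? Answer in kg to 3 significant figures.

Volume: 1990 m³ = 1,990,000 L.
[OCl⁻]/[HOCl] = 10^(pH − pKa) = 10^(7.71 − 7.6) = 1.288; fraction as HOCl = 1/(1 + 1.288) = 0.437.
Free chlorine required for 2.19 ppm HOCl: 2.19 / 0.437 = 5.011 ppm.
FC to add: 5.011 − 0.1 = 4.911 mg/L as Cl₂.
Cl₂ equivalent: 4.911 mg/L × 1,990,000 L = 9773 g.
Product at 77.8% available Cl: 9773 / 0.778 = 12,560 g.

12.6 kg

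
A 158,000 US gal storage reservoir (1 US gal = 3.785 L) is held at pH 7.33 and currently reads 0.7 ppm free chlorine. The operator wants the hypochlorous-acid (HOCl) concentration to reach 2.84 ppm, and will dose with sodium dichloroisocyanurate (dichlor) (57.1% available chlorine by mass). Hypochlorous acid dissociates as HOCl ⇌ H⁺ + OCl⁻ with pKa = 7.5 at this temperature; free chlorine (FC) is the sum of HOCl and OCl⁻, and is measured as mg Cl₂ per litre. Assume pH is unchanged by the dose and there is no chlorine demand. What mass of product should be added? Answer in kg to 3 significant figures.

Volume: 158,000 US gal × 3.785 L/gal = 598,030 L.
[OCl⁻]/[HOCl] = 10^(pH − pKa) = 10^(7.33 − 7.5) = 0.6761; fraction as HOCl = 1/(1 + 0.6761) = 0.5966.
Free chlorine required for 2.84 ppm HOCl: 2.84 / 0.5966 = 4.76 ppm.
FC to add: 4.76 − 0.7 = 4.06 mg/L as Cl₂.
Cl₂ equivalent: 4.06 mg/L × 598,030 L = 2428 g.
Product at 57.1% available Cl: 2428 / 0.571 = 4252 g.

4.25 kg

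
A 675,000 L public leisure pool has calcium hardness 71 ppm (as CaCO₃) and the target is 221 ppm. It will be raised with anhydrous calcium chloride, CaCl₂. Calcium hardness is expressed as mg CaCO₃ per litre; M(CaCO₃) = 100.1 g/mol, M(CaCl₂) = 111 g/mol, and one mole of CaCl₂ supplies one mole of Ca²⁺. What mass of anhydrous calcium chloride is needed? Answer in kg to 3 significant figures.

112 kg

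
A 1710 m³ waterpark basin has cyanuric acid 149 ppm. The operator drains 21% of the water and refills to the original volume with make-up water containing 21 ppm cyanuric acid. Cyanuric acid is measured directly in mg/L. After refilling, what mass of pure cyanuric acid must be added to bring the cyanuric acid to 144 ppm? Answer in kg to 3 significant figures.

37.4 kg

Volume: 1710 m³ = 1,710,000 L.
After draining 21% and refilling: 149 × 0.79 + 21 × 0.21 = 122.12 ppm.
Deficit to target: 144 − 122.12 = 21.88 mg/L.
Mass: 21.88 mg/L × 1,710,000 L = 37,410 g cyanuric acid.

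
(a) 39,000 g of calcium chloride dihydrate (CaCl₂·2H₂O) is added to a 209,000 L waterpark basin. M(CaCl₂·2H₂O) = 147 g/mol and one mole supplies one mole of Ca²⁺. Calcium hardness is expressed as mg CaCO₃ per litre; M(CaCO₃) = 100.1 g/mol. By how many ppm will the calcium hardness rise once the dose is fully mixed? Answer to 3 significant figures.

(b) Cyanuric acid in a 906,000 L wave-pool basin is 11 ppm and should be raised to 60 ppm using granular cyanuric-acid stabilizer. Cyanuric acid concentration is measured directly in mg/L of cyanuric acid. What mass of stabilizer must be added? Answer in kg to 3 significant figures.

(a) 127 ppm; (b) 44.4 kg

(a) Moles of Ca²⁺: 39,000 g ÷ 147 g/mol = 265.3 mol.
(a) As CaCO₃: 265.3 mol × 100.1 g/mol = 26,560 g.
(a) Rise: 26,560 g / 209,000 L × 1000 = 127.1 mg/L.

(b) CYA to add: (60 − 11) = 49 mg/L × 906,000 L = 44,390 g cyanuric acid.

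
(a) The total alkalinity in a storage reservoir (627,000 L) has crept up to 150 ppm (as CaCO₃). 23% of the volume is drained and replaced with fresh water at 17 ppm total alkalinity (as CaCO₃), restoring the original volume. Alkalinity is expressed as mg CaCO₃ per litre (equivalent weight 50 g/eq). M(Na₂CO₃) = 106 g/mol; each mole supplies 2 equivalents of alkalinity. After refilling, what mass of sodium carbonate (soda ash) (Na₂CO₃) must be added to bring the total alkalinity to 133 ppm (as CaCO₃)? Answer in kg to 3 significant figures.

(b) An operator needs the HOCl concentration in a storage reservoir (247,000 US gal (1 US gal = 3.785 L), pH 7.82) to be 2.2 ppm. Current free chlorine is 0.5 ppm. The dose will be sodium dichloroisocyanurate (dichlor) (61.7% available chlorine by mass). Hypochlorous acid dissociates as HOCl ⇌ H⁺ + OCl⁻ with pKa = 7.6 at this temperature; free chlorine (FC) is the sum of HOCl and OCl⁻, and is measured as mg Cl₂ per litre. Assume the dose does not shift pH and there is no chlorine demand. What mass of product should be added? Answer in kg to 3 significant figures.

(a) 9.03 kg; (b) 8.11 kg

(a) After draining 23% and refilling: 150 × 0.77 + 17 × 0.23 = 119.41 ppm.
(a) Deficit to target: 133 − 119.41 = 13.59 mg/L.
(a) As CaCO₃: 13.59 mg/L × 627,000 L = 8521 g; ÷ 50 g/eq ÷ 2 = 85.21 mol Na₂CO₃.
(a) Mass: 85.21 × 106 = 9032 g.

(b) Volume: 247,000 US gal × 3.785 L/gal = 934,895 L.
(b) [OCl⁻]/[HOCl] = 10^(pH − pKa) = 10^(7.82 − 7.6) = 1.66; fraction as HOCl = 1/(1 + 1.66) = 0.376.
(b) Free chlorine required for 2.2 ppm HOCl: 2.2 / 0.376 = 5.851 ppm.
(b) FC to add: 5.851 − 0.5 = 5.351 mg/L as Cl₂.
(b) Cl₂ equivalent: 5.351 mg/L × 934,895 L = 5003 g.
(b) Product at 61.7% available Cl: 5003 / 0.617 = 8108 g.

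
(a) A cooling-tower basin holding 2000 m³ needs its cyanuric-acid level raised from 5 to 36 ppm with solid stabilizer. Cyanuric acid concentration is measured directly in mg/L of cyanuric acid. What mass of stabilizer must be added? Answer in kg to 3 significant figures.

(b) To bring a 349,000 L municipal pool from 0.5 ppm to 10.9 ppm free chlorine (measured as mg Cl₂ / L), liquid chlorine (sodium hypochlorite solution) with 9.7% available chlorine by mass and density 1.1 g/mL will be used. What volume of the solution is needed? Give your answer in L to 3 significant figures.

(a) Volume: 2000 m³ = 2,000,000 L.
(a) CYA to add: (36 − 5) = 31 mg/L × 2,000,000 L = 62,000 g cyanuric acid.

(b) Chlorine deficit: 10.9 − 0.5 = 10.4 ppm = 10.4 mg/L as Cl₂.
(b) Cl₂ equivalent needed: 10.4 mg/L × 349,000 L = 3,630,000 mg = 3630 g.
(b) Product at 9.7% available chlorine: 3630 / 0.097 = 37,420 g.
(b) Volume at density 1.1 g/mL: 37,420 g ÷ 1.1 g/mL = 34,020 mL.

(a) 62.0 kg; (b) 34.0 L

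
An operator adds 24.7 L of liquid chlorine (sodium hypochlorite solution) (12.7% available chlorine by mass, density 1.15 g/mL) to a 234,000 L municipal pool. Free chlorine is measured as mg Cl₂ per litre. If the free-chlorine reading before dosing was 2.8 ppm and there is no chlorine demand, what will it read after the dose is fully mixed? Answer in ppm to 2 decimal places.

Mass of solution: 24.7 L × 1000 mL/L × 1.15 g/mL = 28,400 g.
Available chlorine delivered: 28,400 g × 0.127 = 3607 g as Cl₂.
Concentration rise: 3607 g / 234,000 L = 15.42 mg/L = 15.42 ppm.
Final FC: 2.8 + 15.42 = 18.22 ppm.

18.22 ppm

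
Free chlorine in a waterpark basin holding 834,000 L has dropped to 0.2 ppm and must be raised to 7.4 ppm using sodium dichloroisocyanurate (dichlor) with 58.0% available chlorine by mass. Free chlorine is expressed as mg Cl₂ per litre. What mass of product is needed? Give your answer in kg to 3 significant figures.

10.4 kg

Chlorine deficit: 7.4 − 0.2 = 7.2 ppm = 7.2 mg/L as Cl₂.
Cl₂ equivalent needed: 7.2 mg/L × 834,000 L = 6,005,000 mg = 6005 g.
Product at 58.0% available chlorine: 6005 / 0.58 = 10,350 g.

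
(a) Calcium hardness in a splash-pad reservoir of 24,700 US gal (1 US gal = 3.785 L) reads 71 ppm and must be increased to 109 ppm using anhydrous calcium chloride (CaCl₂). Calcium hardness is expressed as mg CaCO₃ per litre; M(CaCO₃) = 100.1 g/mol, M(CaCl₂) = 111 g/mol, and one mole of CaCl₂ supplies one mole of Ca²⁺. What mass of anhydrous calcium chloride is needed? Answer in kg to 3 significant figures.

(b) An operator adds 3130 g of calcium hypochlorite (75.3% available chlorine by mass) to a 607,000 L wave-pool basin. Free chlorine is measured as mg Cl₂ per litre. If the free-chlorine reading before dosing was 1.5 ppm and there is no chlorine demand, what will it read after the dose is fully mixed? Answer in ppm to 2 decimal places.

(a) Volume: 24,700 US gal × 3.785 L/gal = 93,490 L.
(a) Hardness to add: (109 − 71) = 38 mg/L as CaCO₃ × 93,490 L = 3553 g as CaCO₃.
(a) Moles of Ca²⁺ (1 mol Ca²⁺ ≡ 1 mol CaCO₃): 3553 / 100.1 g/mol = 35.49 mol.
(a) Mass of CaCl₂: 35.49 × 111 = 3939 g.

(b) Available chlorine delivered: 3130 g × 0.753 = 2357 g as Cl₂.
(b) Concentration rise: 2357 g / 607,000 L = 3.883 mg/L = 3.88 ppm.
(b) Final FC: 1.5 + 3.88 = 5.38 ppm.

(a) 3.94 kg; (b) 5.38 ppm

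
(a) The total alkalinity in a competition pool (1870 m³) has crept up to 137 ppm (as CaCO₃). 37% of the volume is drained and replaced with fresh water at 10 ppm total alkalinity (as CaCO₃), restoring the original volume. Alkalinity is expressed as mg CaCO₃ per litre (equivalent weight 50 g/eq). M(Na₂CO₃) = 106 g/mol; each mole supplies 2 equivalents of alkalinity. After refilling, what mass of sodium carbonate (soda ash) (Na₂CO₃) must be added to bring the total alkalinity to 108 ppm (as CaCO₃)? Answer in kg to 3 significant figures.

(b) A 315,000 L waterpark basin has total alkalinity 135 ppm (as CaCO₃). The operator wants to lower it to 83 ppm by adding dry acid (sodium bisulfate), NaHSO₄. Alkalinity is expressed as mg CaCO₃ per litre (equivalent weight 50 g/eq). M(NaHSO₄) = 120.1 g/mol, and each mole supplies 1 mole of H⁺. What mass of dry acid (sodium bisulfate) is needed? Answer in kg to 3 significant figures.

(a) 35.7 kg; (b) 39.3 kg

(a) Volume: 1870 m³ = 1,870,000 L.
(a) After draining 37% and refilling: 137 × 0.63 + 10 × 0.37 = 90.01 ppm.
(a) Deficit to target: 108 − 90.01 = 17.99 mg/L.
(a) As CaCO₃: 17.99 mg/L × 1,870,000 L = 33,640 g; ÷ 50 g/eq ÷ 2 = 336.4 mol Na₂CO₃.
(a) Mass: 336.4 × 106 = 35,660 g.

(b) Alkalinity to neutralize: (135 − 83) = 52 mg/L as CaCO₃ × 315,000 L = 16,380 g as CaCO₃.
(b) Equivalents of H⁺ required: 16,380 ÷ 50 g/eq = 327.6 eq = 327.6 mol NaHSO₄.
(b) Mass of NaHSO₄: 327.6 × 120.1 = 39,340 g.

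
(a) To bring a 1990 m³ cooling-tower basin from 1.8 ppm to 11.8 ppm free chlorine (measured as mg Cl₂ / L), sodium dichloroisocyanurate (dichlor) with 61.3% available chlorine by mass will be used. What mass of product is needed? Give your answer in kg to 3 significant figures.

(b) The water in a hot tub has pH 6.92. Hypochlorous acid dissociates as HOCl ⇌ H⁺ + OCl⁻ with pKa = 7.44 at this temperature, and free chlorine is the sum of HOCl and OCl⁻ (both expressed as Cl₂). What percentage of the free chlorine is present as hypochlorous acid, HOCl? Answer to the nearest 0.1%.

(a) Volume: 1990 m³ = 1,990,000 L.
(a) Chlorine deficit: 11.8 − 1.8 = 10 ppm = 10 mg/L as Cl₂.
(a) Cl₂ equivalent needed: 10 mg/L × 1,990,000 L = 19,900,000 mg = 19,900 g.
(a) Product at 61.3% available chlorine: 19,900 / 0.613 = 32,460 g.

(b) [OCl⁻]/[HOCl] = 10^(pH − pKa) = 10^(6.92 − 7.44) = 10^-0.52 = 0.302.
(b) Fraction as HOCl = 1 / (1 + 0.302) = 0.7681.

(a) 32.5 kg; (b) 76.8%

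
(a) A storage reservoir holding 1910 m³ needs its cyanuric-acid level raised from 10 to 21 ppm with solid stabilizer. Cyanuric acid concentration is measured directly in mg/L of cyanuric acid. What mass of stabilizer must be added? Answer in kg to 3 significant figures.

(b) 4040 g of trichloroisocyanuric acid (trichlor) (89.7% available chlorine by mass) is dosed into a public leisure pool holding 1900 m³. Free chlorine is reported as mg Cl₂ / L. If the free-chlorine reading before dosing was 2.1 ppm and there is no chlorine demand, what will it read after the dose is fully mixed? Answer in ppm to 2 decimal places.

(a) 21.0 kg; (b) 4.01 ppm

(a) Volume: 1910 m³ = 1,910,000 L.
(a) CYA to add: (21 − 10) = 11 mg/L × 1,910,000 L = 21,010 g cyanuric acid.

(b) Volume: 1900 m³ = 1,900,000 L.
(b) Available chlorine delivered: 4040 g × 0.897 = 3624 g as Cl₂.
(b) Concentration rise: 3624 g / 1,900,000 L = 1.907 mg/L = 1.91 ppm.
(b) Final FC: 2.1 + 1.91 = 4.01 ppm.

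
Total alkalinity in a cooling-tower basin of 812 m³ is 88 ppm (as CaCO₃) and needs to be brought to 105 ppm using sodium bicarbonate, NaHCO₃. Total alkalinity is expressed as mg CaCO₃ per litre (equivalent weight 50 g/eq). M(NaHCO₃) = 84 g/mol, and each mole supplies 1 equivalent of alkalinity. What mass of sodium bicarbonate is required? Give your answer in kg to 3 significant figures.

23.2 kg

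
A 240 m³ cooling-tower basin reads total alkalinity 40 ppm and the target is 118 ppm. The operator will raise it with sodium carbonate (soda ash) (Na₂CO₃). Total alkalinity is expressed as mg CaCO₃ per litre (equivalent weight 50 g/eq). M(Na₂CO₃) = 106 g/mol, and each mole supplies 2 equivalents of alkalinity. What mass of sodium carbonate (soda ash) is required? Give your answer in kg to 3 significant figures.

Volume: 240 m³ = 240,000 L.
Alkalinity to add: (118 − 40) = 78 mg/L as CaCO₃ × 240,000 L = 18,720 g as CaCO₃.
Equivalents: 18,720 g ÷ 50 g/eq = 374.4 eq.
Each mole of Na₂CO₃ supplies 2 eq, so 374.4 / 2 = 187.2 mol.
Mass: 187.2 mol × 106 g/mol = 19,840 g.

19.8 kg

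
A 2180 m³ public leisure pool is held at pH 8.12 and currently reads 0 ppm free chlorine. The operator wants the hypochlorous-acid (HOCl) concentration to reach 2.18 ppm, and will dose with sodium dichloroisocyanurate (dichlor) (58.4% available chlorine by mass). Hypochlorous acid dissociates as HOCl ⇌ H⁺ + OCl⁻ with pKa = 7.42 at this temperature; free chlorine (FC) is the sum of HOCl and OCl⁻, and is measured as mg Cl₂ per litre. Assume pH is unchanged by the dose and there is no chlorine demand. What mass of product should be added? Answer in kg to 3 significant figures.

48.9 kg

Volume: 2180 m³ = 2,180,000 L.
[OCl⁻]/[HOCl] = 10^(pH − pKa) = 10^(8.12 − 7.42) = 5.012; fraction as HOCl = 1/(1 + 5.012) = 0.1663.
Free chlorine required for 2.18 ppm HOCl: 2.18 / 0.1663 = 13.11 ppm.
FC to add: 13.11 − 0 = 13.11 mg/L as Cl₂.
Cl₂ equivalent: 13.11 mg/L × 2,180,000 L = 28,570 g.
Product at 58.4% available Cl: 28,570 / 0.584 = 48,920 g.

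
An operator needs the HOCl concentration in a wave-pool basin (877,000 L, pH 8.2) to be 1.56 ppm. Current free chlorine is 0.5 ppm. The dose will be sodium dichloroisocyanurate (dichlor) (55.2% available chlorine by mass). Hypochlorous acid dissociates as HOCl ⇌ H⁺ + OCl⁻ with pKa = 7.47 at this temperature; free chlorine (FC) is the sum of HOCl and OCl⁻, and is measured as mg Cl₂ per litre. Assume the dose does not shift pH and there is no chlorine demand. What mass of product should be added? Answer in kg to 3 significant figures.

[OCl⁻]/[HOCl] = 10^(pH − pKa) = 10^(8.2 − 7.47) = 5.37; fraction as HOCl = 1/(1 + 5.37) = 0.157.
Free chlorine required for 1.56 ppm HOCl: 1.56 / 0.157 = 9.938 ppm.
FC to add: 9.938 − 0.5 = 9.438 mg/L as Cl₂.
Cl₂ equivalent: 9.438 mg/L × 877,000 L = 8277 g.
Product at 55.2% available Cl: 8277 / 0.552 = 14,990 g.

15.0 kg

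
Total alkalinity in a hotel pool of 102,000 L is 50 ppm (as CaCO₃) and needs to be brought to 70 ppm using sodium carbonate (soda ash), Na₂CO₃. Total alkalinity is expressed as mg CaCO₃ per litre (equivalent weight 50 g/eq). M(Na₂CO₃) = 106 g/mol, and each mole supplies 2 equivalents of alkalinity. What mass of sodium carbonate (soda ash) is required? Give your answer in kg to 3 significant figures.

2.16 kg

Alkalinity to add: (70 − 50) = 20 mg/L as CaCO₃ × 102,000 L = 2040 g as CaCO₃.
Equivalents: 2040 g ÷ 50 g/eq = 40.8 eq.
Each mole of Na₂CO₃ supplies 2 eq, so 40.8 / 2 = 20.4 mol.
Mass: 20.4 mol × 106 g/mol = 2162 g.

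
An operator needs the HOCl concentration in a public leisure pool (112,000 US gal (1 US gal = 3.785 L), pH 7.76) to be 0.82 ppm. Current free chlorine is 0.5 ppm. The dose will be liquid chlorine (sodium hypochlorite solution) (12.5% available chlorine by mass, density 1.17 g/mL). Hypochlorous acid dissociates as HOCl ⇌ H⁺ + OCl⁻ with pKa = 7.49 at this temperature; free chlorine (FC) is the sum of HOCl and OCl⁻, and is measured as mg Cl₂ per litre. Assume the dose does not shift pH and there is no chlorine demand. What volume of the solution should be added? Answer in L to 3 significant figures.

Volume: 112,000 US gal × 3.785 L/gal = 423,920 L.
[OCl⁻]/[HOCl] = 10^(pH − pKa) = 10^(7.76 − 7.49) = 1.862; fraction as HOCl = 1/(1 + 1.862) = 0.3494.
Free chlorine required for 0.82 ppm HOCl: 0.82 / 0.3494 = 2.347 ppm.
FC to add: 2.347 − 0.5 = 1.847 mg/L as Cl₂.
Cl₂ equivalent: 1.847 mg/L × 423,920 L = 782.9 g.
Product at 12.5% available Cl: 782.9 / 0.125 = 6264 g.
Volume: 6264 g ÷ 1.17 g/mL = 5353 mL.

5.35 L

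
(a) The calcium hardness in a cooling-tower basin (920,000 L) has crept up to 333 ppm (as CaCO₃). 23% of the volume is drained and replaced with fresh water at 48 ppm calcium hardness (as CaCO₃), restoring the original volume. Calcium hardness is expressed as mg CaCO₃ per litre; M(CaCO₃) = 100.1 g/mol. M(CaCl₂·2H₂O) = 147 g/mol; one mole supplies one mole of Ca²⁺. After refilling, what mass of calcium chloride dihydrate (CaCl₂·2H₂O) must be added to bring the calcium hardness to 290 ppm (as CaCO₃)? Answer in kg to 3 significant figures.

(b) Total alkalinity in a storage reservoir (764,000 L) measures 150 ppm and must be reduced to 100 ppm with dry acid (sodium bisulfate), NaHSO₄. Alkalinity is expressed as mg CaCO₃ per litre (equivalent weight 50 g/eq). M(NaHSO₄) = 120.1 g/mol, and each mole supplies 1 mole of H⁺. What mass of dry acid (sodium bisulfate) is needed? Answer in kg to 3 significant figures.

(a) 30.5 kg; (b) 91.8 kg

(a) After draining 23% and refilling: 333 × 0.77 + 48 × 0.23 = 267.45 ppm.
(a) Deficit to target: 290 − 267.45 = 22.55 mg/L.
(a) As CaCO₃: 22.55 mg/L × 920,000 L = 20,750 g; ÷ 100.1 = 207.3 mol Ca²⁺.
(a) Mass: 207.3 × 147 = 30,470 g.

(b) Alkalinity to neutralize: (150 − 100) = 50 mg/L as CaCO₃ × 764,000 L = 38,200 g as CaCO₃.
(b) Equivalents of H⁺ required: 38,200 ÷ 50 g/eq = 764 eq = 764 mol NaHSO₄.
(b) Mass of NaHSO₄: 764 × 120.1 = 91,760 g.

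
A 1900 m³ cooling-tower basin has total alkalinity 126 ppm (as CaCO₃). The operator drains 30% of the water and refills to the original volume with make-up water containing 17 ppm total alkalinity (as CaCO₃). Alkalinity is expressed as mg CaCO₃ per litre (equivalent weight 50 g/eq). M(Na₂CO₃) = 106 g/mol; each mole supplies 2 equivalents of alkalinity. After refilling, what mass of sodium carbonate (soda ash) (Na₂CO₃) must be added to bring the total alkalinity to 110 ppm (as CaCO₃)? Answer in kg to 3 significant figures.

Volume: 1900 m³ = 1,900,000 L.
After draining 30% and refilling: 126 × 0.70 + 17 × 0.30 = 93.3 ppm.
Deficit to target: 110 − 93.3 = 16.7 mg/L.
As CaCO₃: 16.7 mg/L × 1,900,000 L = 31,730 g; ÷ 50 g/eq ÷ 2 = 317.3 mol Na₂CO₃.
Mass: 317.3 × 106 = 33,630 g.

33.6 kg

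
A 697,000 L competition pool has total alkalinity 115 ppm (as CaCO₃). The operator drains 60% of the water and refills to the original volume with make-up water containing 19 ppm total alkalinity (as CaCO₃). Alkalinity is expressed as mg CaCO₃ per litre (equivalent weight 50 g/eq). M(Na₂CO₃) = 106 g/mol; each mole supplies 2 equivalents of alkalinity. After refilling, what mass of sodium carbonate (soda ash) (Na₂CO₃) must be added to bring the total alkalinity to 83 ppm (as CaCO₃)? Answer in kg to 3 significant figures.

18.9 kg

After draining 60% and refilling: 115 × 0.40 + 19 × 0.60 = 57.4 ppm.
Deficit to target: 83 − 57.4 = 25.6 mg/L.
As CaCO₃: 25.6 mg/L × 697,000 L = 17,840 g; ÷ 50 g/eq ÷ 2 = 178.4 mol Na₂CO₃.
Mass: 178.4 × 106 = 18,910 g.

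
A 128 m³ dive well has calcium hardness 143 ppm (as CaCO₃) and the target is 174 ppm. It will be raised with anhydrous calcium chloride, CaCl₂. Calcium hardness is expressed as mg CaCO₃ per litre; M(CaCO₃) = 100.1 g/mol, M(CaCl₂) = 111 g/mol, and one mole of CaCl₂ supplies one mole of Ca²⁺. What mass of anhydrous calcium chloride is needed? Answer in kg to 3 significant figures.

4.40 kg

Volume: 128 m³ = 128,000 L.
Hardness to add: (174 − 143) = 31 mg/L as CaCO₃ × 128,000 L = 3968 g as CaCO₃.
Moles of Ca²⁺ (1 mol Ca²⁺ ≡ 1 mol CaCO₃): 3968 / 100.1 g/mol = 39.64 mol.
Mass of CaCl₂: 39.64 × 111 = 4400 g.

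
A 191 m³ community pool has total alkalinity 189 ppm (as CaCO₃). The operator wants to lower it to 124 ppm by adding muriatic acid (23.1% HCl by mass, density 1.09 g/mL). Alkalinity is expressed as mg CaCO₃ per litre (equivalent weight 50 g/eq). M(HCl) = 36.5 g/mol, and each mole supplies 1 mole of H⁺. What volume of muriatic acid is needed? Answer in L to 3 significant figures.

Volume: 191 m³ = 191,000 L.
Alkalinity to neutralize: (189 − 124) = 65 mg/L as CaCO₃ × 191,000 L = 12,420 g as CaCO₃.
Equivalents of H⁺ required: 12,420 ÷ 50 g/eq = 248.3 eq = 248.3 mol HCl.
Mass of HCl: 248.3 × 36.5 = 9063 g.
Mass of 23.1% solution: 9063 / 0.231 = 39,230 g.
Volume: 39,230 g ÷ 1.09 g/mL = 35,990 mL.

36.0 L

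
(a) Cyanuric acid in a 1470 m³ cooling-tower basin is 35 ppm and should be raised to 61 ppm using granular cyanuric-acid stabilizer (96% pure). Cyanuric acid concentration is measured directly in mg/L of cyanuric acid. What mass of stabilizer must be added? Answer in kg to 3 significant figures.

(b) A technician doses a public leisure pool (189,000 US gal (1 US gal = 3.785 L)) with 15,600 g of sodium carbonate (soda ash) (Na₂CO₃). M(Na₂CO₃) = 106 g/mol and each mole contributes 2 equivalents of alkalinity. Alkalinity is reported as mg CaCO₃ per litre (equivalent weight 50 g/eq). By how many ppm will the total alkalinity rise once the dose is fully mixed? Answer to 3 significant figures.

(a) Volume: 1470 m³ = 1,470,000 L.
(a) CYA to add: (61 − 35) = 26 mg/L × 1,470,000 L = 38,220 g cyanuric acid.
(a) At 96% purity: 38,220 / 0.96 = 39,810 g product.

(b) Volume: 189,000 US gal × 3.785 L/gal = 715,365 L.
(b) Moles of Na₂CO₃: 15,600 g ÷ 106 g/mol = 147.2 mol → 294.3 eq of alkalinity.
(b) As CaCO₃: 294.3 eq × 50 g/eq = 14,720 g.
(b) Rise: 14,720 g / 715,365 L × 1000 = 20.57 mg/L.

(a) 39.8 kg; (b) 20.6 ppm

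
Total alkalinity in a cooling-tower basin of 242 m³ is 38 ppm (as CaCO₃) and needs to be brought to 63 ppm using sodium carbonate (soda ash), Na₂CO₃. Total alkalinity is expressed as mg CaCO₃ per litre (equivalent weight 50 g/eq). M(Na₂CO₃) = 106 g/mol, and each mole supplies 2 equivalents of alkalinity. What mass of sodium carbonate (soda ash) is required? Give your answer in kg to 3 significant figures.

Volume: 242 m³ = 242,000 L.
Alkalinity to add: (63 − 38) = 25 mg/L as CaCO₃ × 242,000 L = 6050 g as CaCO₃.
Equivalents: 6050 g ÷ 50 g/eq = 121 eq.
Each mole of Na₂CO₃ supplies 2 eq, so 121 / 2 = 60.5 mol.
Mass: 60.5 mol × 106 g/mol = 6413 g.

6.41 kg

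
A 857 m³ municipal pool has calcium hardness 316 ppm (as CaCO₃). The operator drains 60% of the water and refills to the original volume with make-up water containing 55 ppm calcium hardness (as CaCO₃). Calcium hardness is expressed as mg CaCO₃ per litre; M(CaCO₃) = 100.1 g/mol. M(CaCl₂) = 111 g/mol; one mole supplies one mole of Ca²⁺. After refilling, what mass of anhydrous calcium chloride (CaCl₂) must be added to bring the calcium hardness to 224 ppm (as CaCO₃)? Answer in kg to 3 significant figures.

61.4 kg

Volume: 857 m³ = 857,000 L.
After draining 60% and refilling: 316 × 0.40 + 55 × 0.60 = 159.4 ppm.
Deficit to target: 224 − 159.4 = 64.6 mg/L.
As CaCO₃: 64.6 mg/L × 857,000 L = 55,360 g; ÷ 100.1 = 553.1 mol Ca²⁺.
Mass: 553.1 × 111 = 61,390 g.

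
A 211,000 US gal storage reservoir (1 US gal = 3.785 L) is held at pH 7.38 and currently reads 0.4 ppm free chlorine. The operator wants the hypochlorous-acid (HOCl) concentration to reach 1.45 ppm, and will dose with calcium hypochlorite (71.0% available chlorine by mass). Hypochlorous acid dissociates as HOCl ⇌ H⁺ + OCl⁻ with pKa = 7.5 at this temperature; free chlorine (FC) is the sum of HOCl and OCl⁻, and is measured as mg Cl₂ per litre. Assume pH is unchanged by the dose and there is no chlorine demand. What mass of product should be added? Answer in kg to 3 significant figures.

2.42 kg

Volume: 211,000 US gal × 3.785 L/gal = 798,635 L.
[OCl⁻]/[HOCl] = 10^(pH − pKa) = 10^(7.38 − 7.5) = 0.7586; fraction as HOCl = 1/(1 + 0.7586) = 0.5686.
Free chlorine required for 1.45 ppm HOCl: 1.45 / 0.5686 = 2.55 ppm.
FC to add: 2.55 − 0.4 = 2.15 mg/L as Cl₂.
Cl₂ equivalent: 2.15 mg/L × 798,635 L = 1717 g.
Product at 71.0% available Cl: 1717 / 0.71 = 2418 g.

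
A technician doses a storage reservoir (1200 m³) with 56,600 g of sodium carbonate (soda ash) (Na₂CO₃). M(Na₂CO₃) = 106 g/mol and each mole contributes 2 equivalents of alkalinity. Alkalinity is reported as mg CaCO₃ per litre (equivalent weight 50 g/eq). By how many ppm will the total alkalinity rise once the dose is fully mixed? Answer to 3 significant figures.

44.5 ppm

Volume: 1200 m³ = 1,200,000 L.
Moles of Na₂CO₃: 56,600 g ÷ 106 g/mol = 534 mol → 1068 eq of alkalinity.
As CaCO₃: 1068 eq × 50 g/eq = 53,400 g.
Rise: 53,400 g / 1,200,000 L × 1000 = 44.5 mg/L.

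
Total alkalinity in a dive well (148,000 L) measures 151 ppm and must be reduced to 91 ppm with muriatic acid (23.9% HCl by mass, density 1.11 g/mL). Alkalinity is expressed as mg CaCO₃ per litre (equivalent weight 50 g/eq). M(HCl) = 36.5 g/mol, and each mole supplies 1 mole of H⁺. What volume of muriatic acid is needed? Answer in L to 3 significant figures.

24.4 L

Alkalinity to neutralize: (151 − 91) = 60 mg/L as CaCO₃ × 148,000 L = 8880 g as CaCO₃.
Equivalents of H⁺ required: 8880 ÷ 50 g/eq = 177.6 eq = 177.6 mol HCl.
Mass of HCl: 177.6 × 36.5 = 6482 g.
Mass of 23.9% solution: 6482 / 0.239 = 27,120 g.
Volume: 27,120 g ÷ 1.11 g/mL = 24,440 mL.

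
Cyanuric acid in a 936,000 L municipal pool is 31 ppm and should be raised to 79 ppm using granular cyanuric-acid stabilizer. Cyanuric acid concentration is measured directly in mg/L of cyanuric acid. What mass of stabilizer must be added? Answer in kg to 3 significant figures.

44.9 kg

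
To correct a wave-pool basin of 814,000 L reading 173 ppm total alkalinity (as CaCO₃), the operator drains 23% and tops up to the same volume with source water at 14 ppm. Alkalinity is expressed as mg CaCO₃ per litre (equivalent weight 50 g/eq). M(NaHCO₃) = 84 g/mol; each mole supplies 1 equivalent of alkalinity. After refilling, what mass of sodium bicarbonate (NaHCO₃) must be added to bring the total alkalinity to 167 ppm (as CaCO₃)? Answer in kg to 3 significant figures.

41.8 kg

After draining 23% and refilling: 173 × 0.77 + 14 × 0.23 = 136.43 ppm.
Deficit to target: 167 − 136.43 = 30.57 mg/L.
As CaCO₃: 30.57 mg/L × 814,000 L = 24,880 g; ÷ 50 g/eq ÷ 1 = 497.7 mol NaHCO₃.
Mass: 497.7 × 84 = 41,810 g.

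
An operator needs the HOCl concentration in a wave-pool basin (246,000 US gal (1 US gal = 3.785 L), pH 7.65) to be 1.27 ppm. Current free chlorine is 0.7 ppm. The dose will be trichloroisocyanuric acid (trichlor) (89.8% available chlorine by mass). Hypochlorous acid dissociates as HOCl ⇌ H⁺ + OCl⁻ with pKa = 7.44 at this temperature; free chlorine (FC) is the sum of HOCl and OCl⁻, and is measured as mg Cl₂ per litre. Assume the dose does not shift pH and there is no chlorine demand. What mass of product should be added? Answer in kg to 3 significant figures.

Volume: 246,000 US gal × 3.785 L/gal = 931,110 L.
[OCl⁻]/[HOCl] = 10^(pH − pKa) = 10^(7.65 − 7.44) = 1.622; fraction as HOCl = 1/(1 + 1.622) = 0.3814.
Free chlorine required for 1.27 ppm HOCl: 1.27 / 0.3814 = 3.33 ppm.
FC to add: 3.33 − 0.7 = 2.63 mg/L as Cl₂.
Cl₂ equivalent: 2.63 mg/L × 931,110 L = 2449 g.
Product at 89.8% available Cl: 2449 / 0.898 = 2727 g.

2.73 kg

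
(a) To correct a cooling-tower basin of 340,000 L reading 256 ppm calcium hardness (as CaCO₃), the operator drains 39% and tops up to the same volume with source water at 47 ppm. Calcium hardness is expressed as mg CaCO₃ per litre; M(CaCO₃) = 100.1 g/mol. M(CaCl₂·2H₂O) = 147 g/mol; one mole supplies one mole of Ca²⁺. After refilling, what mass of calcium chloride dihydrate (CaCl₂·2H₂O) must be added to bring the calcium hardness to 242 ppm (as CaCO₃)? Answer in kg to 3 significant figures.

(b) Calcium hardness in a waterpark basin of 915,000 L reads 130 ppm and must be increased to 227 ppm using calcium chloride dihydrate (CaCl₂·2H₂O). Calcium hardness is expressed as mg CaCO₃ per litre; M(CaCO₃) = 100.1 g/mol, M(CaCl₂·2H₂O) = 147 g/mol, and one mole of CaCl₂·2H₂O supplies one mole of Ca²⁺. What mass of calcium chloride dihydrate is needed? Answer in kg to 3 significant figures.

(a) After draining 39% and refilling: 256 × 0.61 + 47 × 0.39 = 174.49 ppm.
(a) Deficit to target: 242 − 174.49 = 67.51 mg/L.
(a) As CaCO₃: 67.51 mg/L × 340,000 L = 22,950 g; ÷ 100.1 = 229.3 mol Ca²⁺.
(a) Mass: 229.3 × 147 = 33,710 g.

(b) Hardness to add: (227 − 130) = 97 mg/L as CaCO₃ × 915,000 L = 88,760 g as CaCO₃.
(b) Moles of Ca²⁺ (1 mol Ca²⁺ ≡ 1 mol CaCO₃): 88,760 / 100.1 g/mol = 886.7 mol.
(b) Mass of CaCl₂·2H₂O: 886.7 × 147 = 130,300 g.

(a) 33.7 kg; (b) 130 kg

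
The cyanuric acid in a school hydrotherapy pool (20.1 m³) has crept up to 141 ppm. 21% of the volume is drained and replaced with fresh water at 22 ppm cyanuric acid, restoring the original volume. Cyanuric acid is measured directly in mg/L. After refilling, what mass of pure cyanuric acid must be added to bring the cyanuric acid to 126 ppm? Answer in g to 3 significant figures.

Volume: 20.1 m³ = 20,100 L.
After draining 21% and refilling: 141 × 0.79 + 22 × 0.21 = 116.01 ppm.
Deficit to target: 126 − 116.01 = 9.99 mg/L.
Mass: 9.99 mg/L × 20,100 L = 200.8 g cyanuric acid.

201 g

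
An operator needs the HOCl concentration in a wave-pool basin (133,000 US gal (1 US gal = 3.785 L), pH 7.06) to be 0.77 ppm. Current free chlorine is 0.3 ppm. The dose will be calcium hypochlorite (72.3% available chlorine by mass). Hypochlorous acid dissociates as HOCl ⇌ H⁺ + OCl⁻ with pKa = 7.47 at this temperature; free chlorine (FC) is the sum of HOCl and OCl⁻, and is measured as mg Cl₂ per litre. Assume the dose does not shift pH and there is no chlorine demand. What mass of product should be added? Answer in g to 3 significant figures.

536 g

Volume: 133,000 US gal × 3.785 L/gal = 503,405 L.
[OCl⁻]/[HOCl] = 10^(pH − pKa) = 10^(7.06 − 7.47) = 0.389; fraction as HOCl = 1/(1 + 0.389) = 0.7199.
Free chlorine required for 0.77 ppm HOCl: 0.77 / 0.7199 = 1.07 ppm.
FC to add: 1.07 − 0.3 = 0.7696 mg/L as Cl₂.
Cl₂ equivalent: 0.7696 mg/L × 503,405 L = 387.4 g.
Product at 72.3% available Cl: 387.4 / 0.723 = 535.8 g.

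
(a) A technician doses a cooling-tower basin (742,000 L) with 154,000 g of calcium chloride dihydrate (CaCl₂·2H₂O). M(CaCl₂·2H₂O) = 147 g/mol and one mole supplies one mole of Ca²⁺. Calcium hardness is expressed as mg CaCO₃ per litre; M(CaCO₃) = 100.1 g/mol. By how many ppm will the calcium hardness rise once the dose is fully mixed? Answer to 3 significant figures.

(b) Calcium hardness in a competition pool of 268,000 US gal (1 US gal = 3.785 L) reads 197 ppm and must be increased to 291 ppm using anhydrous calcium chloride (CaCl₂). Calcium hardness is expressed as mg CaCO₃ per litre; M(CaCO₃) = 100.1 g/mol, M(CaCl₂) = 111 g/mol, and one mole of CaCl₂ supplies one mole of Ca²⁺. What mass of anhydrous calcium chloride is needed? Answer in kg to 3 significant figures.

(a) 141 ppm; (b) 106 kg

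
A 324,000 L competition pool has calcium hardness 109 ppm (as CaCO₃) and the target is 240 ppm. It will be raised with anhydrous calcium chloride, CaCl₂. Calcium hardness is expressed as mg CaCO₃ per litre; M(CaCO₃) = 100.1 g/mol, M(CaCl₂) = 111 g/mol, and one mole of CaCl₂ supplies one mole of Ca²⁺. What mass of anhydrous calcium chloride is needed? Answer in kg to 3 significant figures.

47.1 kg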